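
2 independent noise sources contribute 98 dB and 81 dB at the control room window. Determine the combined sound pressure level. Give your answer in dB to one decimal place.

For uncorrelated sources the intensities add, so convert each level to linear form, sum, and take 10·log₁₀ of the total.
Σ 10^(L/10) = 10^(98/10) + 10^(81/10) = 6.435e+09.
L_total = 10·log₁₀(6.435e+09) = 98.09 dB.

98.1 dB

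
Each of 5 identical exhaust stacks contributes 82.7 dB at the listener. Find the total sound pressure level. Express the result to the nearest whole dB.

90 dB

With 5 equal, uncorrelated contributions the intensity is 5× that of one unit, giving a rise of 10·log₁₀ 5.
L_total = 82.7 + 10·log₁₀(5) = 82.7 + 6.990 = 89.69 dB.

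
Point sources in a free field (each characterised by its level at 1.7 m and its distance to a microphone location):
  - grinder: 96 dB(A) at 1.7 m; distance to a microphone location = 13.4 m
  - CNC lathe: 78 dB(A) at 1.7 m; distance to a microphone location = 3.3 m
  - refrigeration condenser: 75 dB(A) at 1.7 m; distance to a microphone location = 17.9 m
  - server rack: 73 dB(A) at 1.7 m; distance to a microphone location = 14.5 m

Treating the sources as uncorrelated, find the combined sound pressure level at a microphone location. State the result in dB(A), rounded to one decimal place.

79.1 dB(A)

Apply inverse-square spreading to bring every level to the receiver, then sum 10^(L/10).
grinder: 96 − 20·log₁₀(13.4/1.7) = 96 − 17.93 = 78.07 dB(A).
CNC lathe: 78 − 20·log₁₀(3.3/1.7) = 78 − 5.76 = 72.24 dB(A).
refrigeration condenser: 75 − 20·log₁₀(17.9/1.7) = 75 − 20.45 = 54.55 dB(A).
server rack: 73 − 20·log₁₀(14.5/1.7) = 73 − 18.62 = 54.38 dB(A).
Σ 10^(L/10) = 8.138e+07 → L_total = 10·log₁₀(8.138e+07) = 79.11 dB(A).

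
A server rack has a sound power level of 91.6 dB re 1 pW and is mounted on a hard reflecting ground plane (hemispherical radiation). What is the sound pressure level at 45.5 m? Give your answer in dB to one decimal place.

50.5 dB

L_p = L_w − 10·log₁₀(2π·r²) with r = 45.5 m.
2π·r² = 1.301e+04 m², 10·log₁₀ of that is 41.142 dB.
L_p = 91.6 − 41.142 = 50.46 dB.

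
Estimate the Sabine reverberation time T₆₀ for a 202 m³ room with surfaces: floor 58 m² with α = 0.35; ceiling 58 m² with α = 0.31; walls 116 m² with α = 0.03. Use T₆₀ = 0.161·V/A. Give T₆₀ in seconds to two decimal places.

0.78 s

A = Σ Sᵢαᵢ = 58·0.35 + 58·0.31 + 116·0.03 = 41.76 m².
T₆₀ = 0.161 × 202 / 41.76 = 0.779 s.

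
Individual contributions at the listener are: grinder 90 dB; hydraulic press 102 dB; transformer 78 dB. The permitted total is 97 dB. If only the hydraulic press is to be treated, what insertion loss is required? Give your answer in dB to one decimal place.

6.0 dB

Everything except the hydraulic press sums to 10^(90/10) + 10^(78/10) = 1.063e+09 in linear terms, 90.27 dB.
The limit corresponds to 10^(97/10) = 5.012e+09; subtracting the fixed part leaves 3.949e+09 for the hydraulic press, i.e. 95.96 dB.
So the hydraulic press must be reduced from 102 to 95.96 dB: IL = 6.04 dB.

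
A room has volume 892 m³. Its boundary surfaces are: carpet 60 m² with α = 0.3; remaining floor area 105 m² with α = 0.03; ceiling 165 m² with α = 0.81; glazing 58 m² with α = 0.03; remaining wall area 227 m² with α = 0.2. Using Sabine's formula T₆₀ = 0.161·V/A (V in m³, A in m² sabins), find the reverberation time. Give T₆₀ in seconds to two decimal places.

0.71 s

A = Σ Sᵢαᵢ = 60·0.3 + 105·0.03 + 165·0.81 + 58·0.03 + 227·0.2 = 201.94 m².
T₆₀ = 0.161 × 892 / 201.94 = 0.711 s.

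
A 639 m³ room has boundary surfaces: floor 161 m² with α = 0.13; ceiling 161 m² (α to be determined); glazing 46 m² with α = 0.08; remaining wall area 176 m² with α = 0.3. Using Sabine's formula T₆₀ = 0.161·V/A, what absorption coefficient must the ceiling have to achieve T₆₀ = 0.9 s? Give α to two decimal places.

A = 0.161·V/T₆₀ = 0.161·639/0.9 = 114.31 m² sabins.
Absorption from the other surfaces = 161·0.13 + 46·0.08 + 176·0.3 = 77.41 m², so the ceiling must supply 36.90 m² over 161 m².
α = 36.90/161 = 0.229.

0.23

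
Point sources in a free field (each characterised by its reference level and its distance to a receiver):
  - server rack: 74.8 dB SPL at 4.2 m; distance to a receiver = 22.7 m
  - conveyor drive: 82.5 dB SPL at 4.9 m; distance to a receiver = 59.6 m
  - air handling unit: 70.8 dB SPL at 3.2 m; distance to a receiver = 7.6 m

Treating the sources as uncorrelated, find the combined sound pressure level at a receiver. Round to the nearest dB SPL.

First find each source's level at the receiver (point-source: −20·log₁₀(r/r_ref)), then combine on an intensity basis.
server rack: 74.8 − 20·log₁₀(22.7/4.2) = 74.8 − 14.66 = 60.14 dB SPL.
conveyor drive: 82.5 − 20·log₁₀(59.6/4.9) = 82.5 − 21.70 = 60.80 dB SPL.
air handling unit: 70.8 − 20·log₁₀(7.6/3.2) = 70.8 − 7.51 = 63.29 dB SPL.
Σ 10^(L/10) = 4.367e+06 → L_total = 10·log₁₀(4.367e+06) = 66.40 dB SPL.

66 dB SPL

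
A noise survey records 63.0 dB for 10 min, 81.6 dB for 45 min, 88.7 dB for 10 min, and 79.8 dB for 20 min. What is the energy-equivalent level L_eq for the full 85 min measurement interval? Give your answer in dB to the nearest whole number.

83 dB

The energy average is taken in the linear domain: L_eq = 10·log₁₀[(Σ tᵢ·10^(Lᵢ/10))/T], T = 85 min.
Σ tᵢ·10^(Lᵢ/10) = 10·10^(63.0/10) + 45·10^(81.6/10) + 10·10^(88.7/10) + 20·10^(79.8/10) = 1.585e+10.
L_eq = 10·log₁₀(1.585e+10/85) = 82.71 dB.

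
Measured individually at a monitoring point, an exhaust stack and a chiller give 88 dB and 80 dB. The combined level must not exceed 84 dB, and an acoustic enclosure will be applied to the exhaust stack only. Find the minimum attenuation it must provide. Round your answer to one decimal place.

6.2 dB

Everything except the exhaust stack sums to 10^(80/10) = 1.000e+08 in linear terms, 80.00 dB.
To meet 84 dB overall, the treated exhaust stack may contribute at most 10^(84/10) − 1.000e+08 = 1.512e+08, i.e. 81.80 dB.
So the exhaust stack must be reduced from 88 to 81.80 dB: IL = 6.20 dB.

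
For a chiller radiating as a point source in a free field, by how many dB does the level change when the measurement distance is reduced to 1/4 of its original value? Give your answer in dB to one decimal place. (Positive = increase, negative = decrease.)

+12.0 dB

With spherical spreading the level changes by −20·log₁₀(r₂/r₁).
ΔL = −20·log₁₀(0.25) = +12.04 dB.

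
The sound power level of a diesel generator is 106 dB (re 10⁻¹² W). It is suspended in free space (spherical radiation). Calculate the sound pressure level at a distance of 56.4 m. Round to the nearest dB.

Free-field spherical radiation: L_p = L_w − 10·log₁₀(4π·r²), r = 56.4 m.
4π·r² = 3.997e+04 m², 10·log₁₀ of that is 46.018 dB.
L_p = 106 − 46.018 = 59.98 dB.

60 dB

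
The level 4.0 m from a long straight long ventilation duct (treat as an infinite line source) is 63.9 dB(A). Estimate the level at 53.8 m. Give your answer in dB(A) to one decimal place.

For a line source, L₂ = L₁ − 10·log₁₀(r₂/r₁).
L₂ = 63.9 − 10·log₁₀(53.8/4.0) = 63.9 − 11.287 = 52.61 dB(A).

52.6 dB(A)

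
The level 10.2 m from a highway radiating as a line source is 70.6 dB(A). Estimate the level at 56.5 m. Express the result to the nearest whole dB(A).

For a line source, L₂ = L₁ − 10·log₁₀(r₂/r₁).
L₂ = 70.6 − 10·log₁₀(56.5/10.2) = 70.6 − 7.434 = 63.17 dB(A).

63 dB(A)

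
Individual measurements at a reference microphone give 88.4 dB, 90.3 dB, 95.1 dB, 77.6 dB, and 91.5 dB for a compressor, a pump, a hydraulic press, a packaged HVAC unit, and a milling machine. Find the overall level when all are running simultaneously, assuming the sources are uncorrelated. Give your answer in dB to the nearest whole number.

Incoherent sources combine by intensity addition: L_total = 10·log₁₀(Σ 10^(L_i/10)).
Σ 10^(L/10) = 10^(88.4/10) + 10^(90.3/10) + 10^(95.1/10) + 10^(77.6/10) + 10^(91.5/10) = 6.469e+09.
L_total = 10·log₁₀(6.469e+09) = 98.11 dB.

98 dB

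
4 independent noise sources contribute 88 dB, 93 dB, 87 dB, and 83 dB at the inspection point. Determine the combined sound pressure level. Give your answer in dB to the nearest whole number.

95 dB

Incoherent sources combine by intensity addition: L_total = 10·log₁₀(Σ 10^(L_i/10)).
Σ 10^(L/10) = 10^(88/10) + 10^(93/10) + 10^(87/10) + 10^(83/10) = 3.327e+09.
L_total = 10·log₁₀(3.327e+09) = 95.22 dB.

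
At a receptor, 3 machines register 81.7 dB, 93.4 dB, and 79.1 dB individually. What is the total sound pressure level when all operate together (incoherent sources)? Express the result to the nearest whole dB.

For uncorrelated sources the intensities add, so convert each level to linear form, sum, and take 10·log₁₀ of the total.
Σ 10^(L/10) = 10^(81.7/10) + 10^(93.4/10) + 10^(79.1/10) = 2.417e+09.
L_total = 10·log₁₀(2.417e+09) = 93.83 dB.

94 dB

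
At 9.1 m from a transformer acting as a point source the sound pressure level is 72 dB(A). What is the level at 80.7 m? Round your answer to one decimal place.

Point-source attenuation: ΔL = 20·log₁₀(r₂/r₁) = 20·log₁₀(80.7/9.1) = 18.957 dB.
L₂ = 72 − 20·log₁₀(80.7/9.1) = 72 − 18.957 = 53.04 dB(A).

53.0 dB(A)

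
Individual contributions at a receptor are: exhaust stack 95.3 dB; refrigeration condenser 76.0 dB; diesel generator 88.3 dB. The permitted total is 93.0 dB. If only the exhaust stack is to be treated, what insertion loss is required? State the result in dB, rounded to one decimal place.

4.2 dB

Fixed contribution from the other sources: Σ 10^(L/10) = 10^(76.0/10) + 10^(88.3/10) = 7.159e+08 (88.55 dB).
The limit corresponds to 10^(93.0/10) = 1.995e+09; subtracting the fixed part leaves 1.279e+09 for the exhaust stack, i.e. 91.07 dB.
So the exhaust stack must be reduced from 95.3 to 91.07 dB: IL = 4.23 dB.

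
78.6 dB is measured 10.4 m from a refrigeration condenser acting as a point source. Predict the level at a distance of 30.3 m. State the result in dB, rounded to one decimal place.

Spherical spreading from a point source gives a 20·log₁₀(r₂/r₁) drop.
L₂ = 78.6 − 20·log₁₀(30.3/10.4) = 78.6 − 9.288 = 69.31 dB.

69.3 dB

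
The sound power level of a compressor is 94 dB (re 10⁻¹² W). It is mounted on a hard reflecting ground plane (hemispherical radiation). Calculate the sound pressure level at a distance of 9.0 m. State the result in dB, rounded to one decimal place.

66.9 dB

The power spreads over a hemisphere of area 2π·r², so L_p = L_w − 10·log₁₀(2π·r²).
2π·r² = 508.9 m², 10·log₁₀ of that is 27.067 dB.
L_p = 94 − 27.067 = 66.93 dB.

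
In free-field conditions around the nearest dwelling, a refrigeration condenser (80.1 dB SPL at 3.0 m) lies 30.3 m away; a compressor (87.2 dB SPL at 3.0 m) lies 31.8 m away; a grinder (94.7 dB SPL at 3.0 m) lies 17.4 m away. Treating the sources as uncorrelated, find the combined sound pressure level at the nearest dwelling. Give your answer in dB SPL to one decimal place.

Propagate each source to the receiver with L = L_ref − 20·log₁₀(r/r_ref), then add intensities.
refrigeration condenser: 80.1 − 20·log₁₀(30.3/3.0) = 80.1 − 20.09 = 60.01 dB SPL.
compressor: 87.2 − 20·log₁₀(31.8/3.0) = 87.2 − 20.51 = 66.69 dB SPL.
grinder: 94.7 − 20·log₁₀(17.4/3.0) = 94.7 − 15.27 = 79.43 dB SPL.
Σ 10^(L/10) = 9.340e+07 → L_total = 10·log₁₀(9.340e+07) = 79.70 dB SPL.

79.7 dB SPL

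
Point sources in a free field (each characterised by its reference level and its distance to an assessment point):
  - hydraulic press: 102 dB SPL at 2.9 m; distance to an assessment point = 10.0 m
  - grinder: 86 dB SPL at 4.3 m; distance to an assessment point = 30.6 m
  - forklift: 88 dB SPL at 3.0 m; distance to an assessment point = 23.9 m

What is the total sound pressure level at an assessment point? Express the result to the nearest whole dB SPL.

91 dB SPL

Apply inverse-square spreading to bring every level to the receiver, then sum 10^(L/10).
hydraulic press: 102 − 20·log₁₀(10.0/2.9) = 102 − 10.75 = 91.25 dB SPL.
grinder: 86 − 20·log₁₀(30.6/4.3) = 86 − 17.05 = 68.95 dB SPL.
forklift: 88 − 20·log₁₀(23.9/3.0) = 88 − 18.03 = 69.97 dB SPL.
Σ 10^(L/10) = 1.351e+09 → L_total = 10·log₁₀(1.351e+09) = 91.31 dB SPL.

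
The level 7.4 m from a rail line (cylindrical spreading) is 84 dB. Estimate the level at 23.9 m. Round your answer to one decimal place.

Cylindrical spreading from a line source gives a 10·log₁₀(r₂/r₁) drop.
L₂ = 84 − 10·log₁₀(23.9/7.4) = 84 − 5.092 = 78.91 dB.

78.9 dB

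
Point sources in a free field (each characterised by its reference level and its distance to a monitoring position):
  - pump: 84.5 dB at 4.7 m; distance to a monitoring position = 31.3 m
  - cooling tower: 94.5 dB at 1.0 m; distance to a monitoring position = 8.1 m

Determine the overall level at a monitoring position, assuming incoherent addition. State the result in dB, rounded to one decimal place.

76.9 dB

First find each source's level at the receiver (point-source: −20·log₁₀(r/r_ref)), then combine on an intensity basis.
pump: 84.5 − 20·log₁₀(31.3/4.7) = 84.5 − 16.47 = 68.03 dB.
cooling tower: 94.5 − 20·log₁₀(8.1/1.0) = 94.5 − 18.17 = 76.33 dB.
Σ 10^(L/10) = 4.931e+07 → L_total = 10·log₁₀(4.931e+07) = 76.93 dB.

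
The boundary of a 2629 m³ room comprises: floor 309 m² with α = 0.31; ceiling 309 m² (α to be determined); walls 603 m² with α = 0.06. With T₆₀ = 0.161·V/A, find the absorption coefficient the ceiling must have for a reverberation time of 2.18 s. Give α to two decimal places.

0.20

Required total absorption A = 0.161·2629/2.18 = 194.16 m².
Absorption from the other surfaces = 309·0.31 + 603·0.06 = 131.97 m², so the ceiling must supply 62.19 m² over 309 m².
α = 62.19/309 = 0.201.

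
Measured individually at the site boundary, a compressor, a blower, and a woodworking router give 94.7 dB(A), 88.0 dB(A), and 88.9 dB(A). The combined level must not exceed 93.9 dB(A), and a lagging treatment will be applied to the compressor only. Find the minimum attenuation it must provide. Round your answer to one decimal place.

Everything except the compressor sums to 10^(88.0/10) + 10^(88.9/10) = 1.407e+09 in linear terms, 91.48 dB(A).
The limit corresponds to 10^(93.9/10) = 2.455e+09; subtracting the fixed part leaves 1.048e+09 for the compressor, i.e. 90.20 dB(A).
Required insertion loss = 94.7 − 90.20 = 4.50 dB.

4.5 dB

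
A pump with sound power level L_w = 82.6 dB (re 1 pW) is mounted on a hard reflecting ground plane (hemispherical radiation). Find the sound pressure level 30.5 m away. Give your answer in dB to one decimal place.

44.9 dB

Free-field hemispherical radiation: L_p = L_w − 10·log₁₀(2π·r²), r = 30.5 m.
2π·r² = 5845 m², 10·log₁₀ of that is 37.668 dB.
L_p = 82.6 − 37.668 = 44.93 dB.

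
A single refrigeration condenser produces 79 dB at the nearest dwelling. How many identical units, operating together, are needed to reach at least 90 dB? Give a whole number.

13

Need L₁ + 10·log₁₀ N ≥ 90, i.e. log₁₀ N ≥ 1.10.
N ≥ 10^(11.0/10) = 12.589, so N = 13.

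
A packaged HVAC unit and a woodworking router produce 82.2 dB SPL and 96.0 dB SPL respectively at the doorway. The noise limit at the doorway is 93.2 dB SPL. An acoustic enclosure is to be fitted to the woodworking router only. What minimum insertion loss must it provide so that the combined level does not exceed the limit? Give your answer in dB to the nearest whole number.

3 dB

Fixed contribution from the other source: Σ 10^(L/10) = 10^(82.2/10) = 1.660e+08 (82.20 dB SPL).
To meet 93.2 dB SPL overall, the treated woodworking router may contribute at most 10^(93.2/10) − 1.660e+08 = 1.923e+09, i.e. 92.84 dB SPL.
So the woodworking router must be reduced from 96.0 to 92.84 dB SPL: IL = 3.16 dB.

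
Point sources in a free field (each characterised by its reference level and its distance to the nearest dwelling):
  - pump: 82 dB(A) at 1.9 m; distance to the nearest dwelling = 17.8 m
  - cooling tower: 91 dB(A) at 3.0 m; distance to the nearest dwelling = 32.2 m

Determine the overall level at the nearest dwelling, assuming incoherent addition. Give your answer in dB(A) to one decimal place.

71.0 dB(A)

First find each source's level at the receiver (point-source: −20·log₁₀(r/r_ref)), then combine on an intensity basis.
pump: 82 − 20·log₁₀(17.8/1.9) = 82 − 19.43 = 62.57 dB(A).
cooling tower: 91 − 20·log₁₀(32.2/3.0) = 91 − 20.61 = 70.39 dB(A).
Σ 10^(L/10) = 1.273e+07 → L_total = 10·log₁₀(1.273e+07) = 71.05 dB(A).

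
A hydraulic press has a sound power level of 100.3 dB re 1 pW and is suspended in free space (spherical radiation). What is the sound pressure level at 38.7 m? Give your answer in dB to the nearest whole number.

58 dB

The power spreads over a sphere of area 4π·r², so L_p = L_w − 10·log₁₀(4π·r²).
4π·r² = 1.882e+04 m², 10·log₁₀ of that is 42.746 dB.
L_p = 100.3 − 42.746 = 57.55 dB.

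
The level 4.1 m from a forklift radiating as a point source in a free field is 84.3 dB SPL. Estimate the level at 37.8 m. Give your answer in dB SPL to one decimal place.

65.0 dB SPL

For a point source, L₂ = L₁ − 20·log₁₀(r₂/r₁).
L₂ = 84.3 − 20·log₁₀(37.8/4.1) = 84.3 − 19.294 = 65.01 dB SPL.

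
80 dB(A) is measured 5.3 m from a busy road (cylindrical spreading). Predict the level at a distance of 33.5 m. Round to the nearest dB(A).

72 dB(A)

Cylindrical spreading from a line source gives a 10·log₁₀(r₂/r₁) drop.
L₂ = 80 − 10·log₁₀(33.5/5.3) = 80 − 8.008 = 71.99 dB(A).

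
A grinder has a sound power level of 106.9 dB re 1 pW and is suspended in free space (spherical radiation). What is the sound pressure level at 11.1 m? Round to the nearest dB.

75 dB

Free-field spherical radiation: L_p = L_w − 10·log₁₀(4π·r²), r = 11.1 m.
4π·r² = 1548 m², 10·log₁₀ of that is 31.899 dB.
L_p = 106.9 − 31.899 = 75.00 dB.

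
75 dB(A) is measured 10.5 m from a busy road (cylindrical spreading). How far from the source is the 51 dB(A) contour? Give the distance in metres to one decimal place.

2637.5 m

For a line source L₁ − L₂ = 10·log₁₀(r₂/r₁), so r₂ = r₁·10^((L₁−L₂)/10).
r₂ = 10.5·10^((75−51)/10) = 10.5·10^(24.0/10) = 2637.48 m.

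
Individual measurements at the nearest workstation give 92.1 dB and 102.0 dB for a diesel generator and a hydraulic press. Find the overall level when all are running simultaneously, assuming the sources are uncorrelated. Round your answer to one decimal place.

For uncorrelated sources the intensities add, so convert each level to linear form, sum, and take 10·log₁₀ of the total.
Σ 10^(L/10) = 10^(92.1/10) + 10^(102.0/10) = 1.747e+10.
L_total = 10·log₁₀(1.747e+10) = 102.42 dB.

102.4 dB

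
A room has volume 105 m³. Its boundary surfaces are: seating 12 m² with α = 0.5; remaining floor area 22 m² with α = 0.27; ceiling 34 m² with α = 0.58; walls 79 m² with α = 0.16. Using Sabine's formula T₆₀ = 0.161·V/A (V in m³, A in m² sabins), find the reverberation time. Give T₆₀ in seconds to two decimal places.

A = Σ Sᵢαᵢ = 12·0.5 + 22·0.27 + 34·0.58 + 79·0.16 = 44.30 m².
T₆₀ = 0.161·V/A = 0.161·105/44.30 = 0.382 s.

0.38 s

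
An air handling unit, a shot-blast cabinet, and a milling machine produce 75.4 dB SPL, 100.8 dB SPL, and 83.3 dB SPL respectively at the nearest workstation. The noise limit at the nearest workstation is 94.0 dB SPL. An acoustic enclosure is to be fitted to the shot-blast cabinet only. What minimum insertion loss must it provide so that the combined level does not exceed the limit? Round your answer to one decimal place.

7.3 dB

Everything except the shot-blast cabinet sums to 10^(75.4/10) + 10^(83.3/10) = 2.485e+08 in linear terms, 83.95 dB SPL.
The limit corresponds to 10^(94.0/10) = 2.512e+09; subtracting the fixed part leaves 2.263e+09 for the shot-blast cabinet, i.e. 93.55 dB SPL.
So the shot-blast cabinet must be reduced from 100.8 to 93.55 dB SPL: IL = 7.25 dB.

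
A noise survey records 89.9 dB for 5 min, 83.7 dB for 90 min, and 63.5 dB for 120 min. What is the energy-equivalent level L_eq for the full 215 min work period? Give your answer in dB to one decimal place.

80.9 dB

The energy average is taken in the linear domain: L_eq = 10·log₁₀[(Σ tᵢ·10^(Lᵢ/10))/T], T = 215 min.
Σ tᵢ·10^(Lᵢ/10) = 5·10^(89.9/10) + 90·10^(83.7/10) + 120·10^(63.5/10) = 2.625e+10.
L_eq = 10·log₁₀(2.625e+10/215) = 80.87 dB.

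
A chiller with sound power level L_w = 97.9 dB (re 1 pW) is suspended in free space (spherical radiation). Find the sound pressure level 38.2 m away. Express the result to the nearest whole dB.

Free-field spherical radiation: L_p = L_w − 10·log₁₀(4π·r²), r = 38.2 m.
4π·r² = 1.834e+04 m², 10·log₁₀ of that is 42.633 dB.
L_p = 97.9 − 42.633 = 55.27 dB.

55 dB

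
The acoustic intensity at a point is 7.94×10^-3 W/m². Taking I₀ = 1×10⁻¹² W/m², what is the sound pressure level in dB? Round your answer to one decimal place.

Dividing by I₀ shifts the exponent by 12: I/I₀ = 7.94×10^9.
L = 10·(0.8998 + 9) = 99.00 dB.

99.0 dB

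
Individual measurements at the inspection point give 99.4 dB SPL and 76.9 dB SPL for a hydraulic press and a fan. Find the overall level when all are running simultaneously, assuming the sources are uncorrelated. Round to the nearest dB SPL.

99 dB SPL

For uncorrelated sources the intensities add, so convert each level to linear form, sum, and take 10·log₁₀ of the total.
Σ 10^(L/10) = 10^(99.4/10) + 10^(76.9/10) = 8.759e+09.
L_total = 10·log₁₀(8.759e+09) = 99.42 dB SPL.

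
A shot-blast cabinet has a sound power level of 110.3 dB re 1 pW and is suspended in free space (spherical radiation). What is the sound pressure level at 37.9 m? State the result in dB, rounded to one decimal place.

67.7 dB

L_p = L_w − 10·log₁₀(4π·r²) with r = 37.9 m.
4π·r² = 1.805e+04 m², 10·log₁₀ of that is 42.565 dB.
L_p = 110.3 − 42.565 = 67.74 dB.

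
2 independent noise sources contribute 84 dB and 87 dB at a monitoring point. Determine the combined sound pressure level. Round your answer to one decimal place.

For uncorrelated sources the intensities add, so convert each level to linear form, sum, and take 10·log₁₀ of the total.
Σ 10^(L/10) = 10^(84/10) + 10^(87/10) = 7.524e+08.
L_total = 10·log₁₀(7.524e+08) = 88.76 dB.

88.8 dB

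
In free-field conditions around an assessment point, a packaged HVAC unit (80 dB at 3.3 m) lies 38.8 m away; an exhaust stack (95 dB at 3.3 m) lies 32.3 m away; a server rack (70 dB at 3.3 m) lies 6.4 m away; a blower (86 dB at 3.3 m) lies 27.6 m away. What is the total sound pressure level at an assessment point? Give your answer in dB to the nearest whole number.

76 dB

Propagate each source to the receiver with L = L_ref − 20·log₁₀(r/r_ref), then add intensities.
packaged HVAC unit: 80 − 20·log₁₀(38.8/3.3) = 80 − 21.41 = 58.59 dB.
exhaust stack: 95 − 20·log₁₀(32.3/3.3) = 95 − 19.81 = 75.19 dB.
server rack: 70 − 20·log₁₀(6.4/3.3) = 70 − 5.75 = 64.25 dB.
blower: 86 − 20·log₁₀(27.6/3.3) = 86 − 18.45 = 67.55 dB.
Σ 10^(L/10) = 4.208e+07 → L_total = 10·log₁₀(4.208e+07) = 76.24 dB.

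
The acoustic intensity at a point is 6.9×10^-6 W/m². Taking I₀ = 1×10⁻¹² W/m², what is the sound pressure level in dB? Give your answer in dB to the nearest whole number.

I/I₀ = 6.9×10^-6/10⁻¹² = 6.9×10^6, and L = 10·log₁₀(I/I₀).
L = 10·(0.8388 + 6) = 68.39 dB.

68 dB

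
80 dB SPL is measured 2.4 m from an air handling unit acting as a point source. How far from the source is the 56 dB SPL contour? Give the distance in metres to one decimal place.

38.0 m

For a point source L₁ − L₂ = 20·log₁₀(r₂/r₁), so r₂ = r₁·10^((L₁−L₂)/20).
r₂ = 2.4·10^((80−56)/20) = 2.4·10^(24.0/20) = 38.04 m.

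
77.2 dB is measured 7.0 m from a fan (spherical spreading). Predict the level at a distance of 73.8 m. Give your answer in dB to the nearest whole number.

57 dB

Spherical spreading from a point source gives a 20·log₁₀(r₂/r₁) drop.
L₂ = 77.2 − 20·log₁₀(73.8/7.0) = 77.2 − 20.459 = 56.74 dB.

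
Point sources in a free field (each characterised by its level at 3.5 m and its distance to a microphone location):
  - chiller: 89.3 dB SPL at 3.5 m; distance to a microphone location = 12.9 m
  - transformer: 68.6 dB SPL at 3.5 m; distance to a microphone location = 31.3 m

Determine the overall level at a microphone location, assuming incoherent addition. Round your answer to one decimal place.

78.0 dB SPL

Propagate each source to the receiver with L = L_ref − 20·log₁₀(r/r_ref), then add intensities.
chiller: 89.3 − 20·log₁₀(12.9/3.5) = 89.3 − 11.33 = 77.97 dB SPL.
transformer: 68.6 − 20·log₁₀(31.3/3.5) = 68.6 − 19.03 = 49.57 dB SPL.
Σ 10^(L/10) = 6.275e+07 → L_total = 10·log₁₀(6.275e+07) = 77.98 dB SPL.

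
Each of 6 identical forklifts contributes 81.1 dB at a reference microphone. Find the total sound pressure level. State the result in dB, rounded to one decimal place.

N identical incoherent sources raise the level by 10·log₁₀ N.
L_total = 81.1 + 10·log₁₀(6) = 81.1 + 7.782 = 88.88 dB.

88.9 dB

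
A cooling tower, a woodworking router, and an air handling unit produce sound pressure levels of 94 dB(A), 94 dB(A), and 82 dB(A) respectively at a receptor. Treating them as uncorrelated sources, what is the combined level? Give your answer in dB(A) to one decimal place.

97.1 dB(A)

Incoherent sources combine by intensity addition: L_total = 10·log₁₀(Σ 10^(L_i/10)).
Σ 10^(L/10) = 10^(94/10) + 10^(94/10) + 10^(82/10) = 5.182e+09.
L_total = 10·log₁₀(5.182e+09) = 97.15 dB(A).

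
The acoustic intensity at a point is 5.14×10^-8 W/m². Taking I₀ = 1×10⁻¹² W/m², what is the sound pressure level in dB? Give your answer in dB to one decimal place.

47.1 dB

I/I₀ = 5.14×10^-8/10⁻¹² = 5.14×10^4, and L = 10·log₁₀(I/I₀).
L = 10·(0.7110 + 4) = 47.11 dB.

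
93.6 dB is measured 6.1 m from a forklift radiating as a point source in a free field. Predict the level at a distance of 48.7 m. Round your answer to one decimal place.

75.6 dB

For a point source, L₂ = L₁ − 20·log₁₀(r₂/r₁).
L₂ = 93.6 − 20·log₁₀(48.7/6.1) = 93.6 − 18.044 = 75.56 dB.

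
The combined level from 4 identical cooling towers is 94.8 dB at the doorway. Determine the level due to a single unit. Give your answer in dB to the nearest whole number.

89 dB

For N identical incoherent sources L_total = L₁ + 10·log₁₀ N, so L₁ = 94.8 − 10·log₁₀(4) = 94.8 − 6.021.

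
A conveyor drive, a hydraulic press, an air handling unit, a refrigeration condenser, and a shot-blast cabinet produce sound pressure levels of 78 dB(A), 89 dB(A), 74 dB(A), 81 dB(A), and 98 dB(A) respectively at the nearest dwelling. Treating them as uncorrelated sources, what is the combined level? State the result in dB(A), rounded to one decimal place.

98.6 dB(A)

Incoherent sources combine by intensity addition: L_total = 10·log₁₀(Σ 10^(L_i/10)).
Σ 10^(L/10) = 10^(78/10) + 10^(89/10) + 10^(74/10) + 10^(81/10) + 10^(98/10) = 7.318e+09.
L_total = 10·log₁₀(7.318e+09) = 98.64 dB(A).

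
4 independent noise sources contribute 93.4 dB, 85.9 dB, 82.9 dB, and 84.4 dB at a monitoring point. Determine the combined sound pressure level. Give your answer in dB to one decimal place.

Incoherent sources combine by intensity addition: L_total = 10·log₁₀(Σ 10^(L_i/10)).
Σ 10^(L/10) = 10^(93.4/10) + 10^(85.9/10) + 10^(82.9/10) + 10^(84.4/10) = 3.047e+09.
L_total = 10·log₁₀(3.047e+09) = 94.84 dB.

94.8 dB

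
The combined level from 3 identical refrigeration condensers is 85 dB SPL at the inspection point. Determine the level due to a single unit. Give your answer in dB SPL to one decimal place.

80.2 dB SPL

Dividing the total intensity by 3 lowers the level by 10·log₁₀ 3 = 4.771 dB: L₁ = 85 − 4.771.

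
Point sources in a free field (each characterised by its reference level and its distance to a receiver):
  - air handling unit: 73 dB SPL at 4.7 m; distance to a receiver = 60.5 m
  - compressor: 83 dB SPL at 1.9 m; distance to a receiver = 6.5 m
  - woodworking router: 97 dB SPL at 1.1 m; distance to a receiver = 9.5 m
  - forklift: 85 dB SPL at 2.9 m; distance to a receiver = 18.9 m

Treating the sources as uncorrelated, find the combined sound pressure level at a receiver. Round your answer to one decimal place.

Propagate each source to the receiver with L = L_ref − 20·log₁₀(r/r_ref), then add intensities.
air handling unit: 73 − 20·log₁₀(60.5/4.7) = 73 − 22.19 = 50.81 dB SPL.
compressor: 83 − 20·log₁₀(6.5/1.9) = 83 − 10.68 = 72.32 dB SPL.
woodworking router: 97 − 20·log₁₀(9.5/1.1) = 97 − 18.73 = 78.27 dB SPL.
forklift: 85 − 20·log₁₀(18.9/2.9) = 85 − 16.28 = 68.72 dB SPL.
Σ 10^(L/10) = 9.181e+07 → L_total = 10·log₁₀(9.181e+07) = 79.63 dB SPL.

79.6 dB SPL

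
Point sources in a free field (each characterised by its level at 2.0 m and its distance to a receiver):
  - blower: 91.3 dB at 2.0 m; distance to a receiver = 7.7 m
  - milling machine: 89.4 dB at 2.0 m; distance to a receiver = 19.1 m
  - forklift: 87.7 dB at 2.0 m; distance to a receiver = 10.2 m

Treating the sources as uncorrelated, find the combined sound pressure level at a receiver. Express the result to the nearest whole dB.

Propagate each source to the receiver with L = L_ref − 20·log₁₀(r/r_ref), then add intensities.
blower: 91.3 − 20·log₁₀(7.7/2.0) = 91.3 − 11.71 = 79.59 dB.
milling machine: 89.4 − 20·log₁₀(19.1/2.0) = 89.4 − 19.60 = 69.80 dB.
forklift: 87.7 − 20·log₁₀(10.2/2.0) = 87.7 − 14.15 = 73.55 dB.
Σ 10^(L/10) = 1.232e+08 → L_total = 10·log₁₀(1.232e+08) = 80.91 dB.

81 dB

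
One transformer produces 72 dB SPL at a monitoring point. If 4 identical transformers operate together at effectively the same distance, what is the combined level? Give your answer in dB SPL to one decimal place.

78.0 dB SPL

With 4 equal, uncorrelated contributions the intensity is 4× that of one unit, giving a rise of 10·log₁₀ 4.
L_total = 72 + 10·log₁₀(4) = 72 + 6.021 = 78.02 dB SPL.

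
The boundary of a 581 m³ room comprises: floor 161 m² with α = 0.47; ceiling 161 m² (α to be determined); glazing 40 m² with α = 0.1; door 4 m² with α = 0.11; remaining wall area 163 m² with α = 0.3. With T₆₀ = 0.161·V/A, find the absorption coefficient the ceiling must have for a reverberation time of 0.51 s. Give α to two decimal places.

From T₆₀ = 0.161·V/A, the target T₆₀ = 0.51 s needs A = 0.161·581/0.51 = 183.41 m².
Absorption from the other surfaces = 161·0.47 + 40·0.1 + 4·0.11 + 163·0.3 = 129.01 m², so the ceiling must supply 54.40 m² over 161 m².
α = 54.40/161 = 0.338.

0.34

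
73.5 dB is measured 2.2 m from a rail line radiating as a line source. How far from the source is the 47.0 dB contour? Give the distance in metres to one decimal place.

The 26.5 dB drop corresponds to a distance ratio of 10^(26.5/10) for a line source.
r₂ = 2.2·10^((73.5−47.0)/10) = 2.2·10^(26.5/10) = 982.70 m.

982.7 m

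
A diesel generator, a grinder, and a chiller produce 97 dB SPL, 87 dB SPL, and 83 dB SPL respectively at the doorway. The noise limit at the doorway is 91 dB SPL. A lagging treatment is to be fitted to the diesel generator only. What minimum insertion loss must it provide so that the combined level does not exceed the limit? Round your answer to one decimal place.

9.5 dB

Fixed contribution from the other sources: Σ 10^(L/10) = 10^(87/10) + 10^(83/10) = 7.007e+08 (88.46 dB SPL).
To meet 91 dB SPL overall, the treated diesel generator may contribute at most 10^(91/10) − 7.007e+08 = 5.582e+08, i.e. 87.47 dB SPL.
Required insertion loss = 97 − 87.47 = 9.53 dB.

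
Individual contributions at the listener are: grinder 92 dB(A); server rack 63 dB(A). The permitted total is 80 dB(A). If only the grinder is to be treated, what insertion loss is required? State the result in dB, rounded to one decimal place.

Fixed contribution from the other source: Σ 10^(L/10) = 10^(63/10) = 1.995e+06 (63.00 dB(A)).
To meet 80 dB(A) overall, the treated grinder may contribute at most 10^(80/10) − 1.995e+06 = 9.800e+07, i.e. 79.91 dB(A).
Required insertion loss = 92 − 79.91 = 12.09 dB.

12.1 dB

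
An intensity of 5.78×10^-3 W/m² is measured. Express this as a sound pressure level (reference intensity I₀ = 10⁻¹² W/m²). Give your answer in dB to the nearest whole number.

98 dB

Dividing by I₀ shifts the exponent by 12: I/I₀ = 5.78×10^9.
L = 10·(0.7619 + 9) = 97.62 dB.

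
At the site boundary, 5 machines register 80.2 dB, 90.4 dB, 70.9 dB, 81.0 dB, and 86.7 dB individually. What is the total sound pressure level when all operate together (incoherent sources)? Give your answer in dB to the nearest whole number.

93 dB

Incoherent sources combine by intensity addition: L_total = 10·log₁₀(Σ 10^(L_i/10)).
Σ 10^(L/10) = 10^(80.2/10) + 10^(90.4/10) + 10^(70.9/10) + 10^(81.0/10) + 10^(86.7/10) = 1.807e+09.
L_total = 10·log₁₀(1.807e+09) = 92.57 dB.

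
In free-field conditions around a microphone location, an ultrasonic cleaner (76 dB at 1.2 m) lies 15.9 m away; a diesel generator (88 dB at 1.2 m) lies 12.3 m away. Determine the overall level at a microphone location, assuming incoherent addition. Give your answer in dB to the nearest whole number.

Apply inverse-square spreading to bring every level to the receiver, then sum 10^(L/10).
ultrasonic cleaner: 76 − 20·log₁₀(15.9/1.2) = 76 − 22.44 = 53.56 dB.
diesel generator: 88 − 20·log₁₀(12.3/1.2) = 88 − 20.21 = 67.79 dB.
Σ 10^(L/10) = 6.232e+06 → L_total = 10·log₁₀(6.232e+06) = 67.95 dB.

68 dB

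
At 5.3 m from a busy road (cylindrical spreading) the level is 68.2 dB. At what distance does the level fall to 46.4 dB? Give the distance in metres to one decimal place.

For a line source L₁ − L₂ = 10·log₁₀(r₂/r₁), so r₂ = r₁·10^((L₁−L₂)/10).
r₂ = 5.3·10^((68.2−46.4)/10) = 5.3·10^(21.8/10) = 802.19 m.

802.2 m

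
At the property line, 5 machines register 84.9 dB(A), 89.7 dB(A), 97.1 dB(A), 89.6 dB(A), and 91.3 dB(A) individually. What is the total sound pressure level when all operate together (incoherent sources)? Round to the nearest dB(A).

99 dB(A)

For uncorrelated sources the intensities add, so convert each level to linear form, sum, and take 10·log₁₀ of the total.
Σ 10^(L/10) = 10^(84.9/10) + 10^(89.7/10) + 10^(97.1/10) + 10^(89.6/10) + 10^(91.3/10) = 8.632e+09.
L_total = 10·log₁₀(8.632e+09) = 99.36 dB(A).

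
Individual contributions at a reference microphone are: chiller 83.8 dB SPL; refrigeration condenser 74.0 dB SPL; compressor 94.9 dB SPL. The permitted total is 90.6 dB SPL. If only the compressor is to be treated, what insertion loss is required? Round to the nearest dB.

Everything except the compressor sums to 10^(83.8/10) + 10^(74.0/10) = 2.650e+08 in linear terms, 84.23 dB SPL.
To meet 90.6 dB SPL overall, the treated compressor may contribute at most 10^(90.6/10) − 2.650e+08 = 8.832e+08, i.e. 89.46 dB SPL.
Required insertion loss = 94.9 − 89.46 = 5.44 dB.

5 dB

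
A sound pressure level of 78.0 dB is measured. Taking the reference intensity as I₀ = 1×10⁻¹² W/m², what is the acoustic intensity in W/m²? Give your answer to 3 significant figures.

6.31e-05 W/m²

L = 10·log₁₀(I/I₀) ⇒ I = I₀·10^(L/10) = 10⁻¹² × 10^7.80.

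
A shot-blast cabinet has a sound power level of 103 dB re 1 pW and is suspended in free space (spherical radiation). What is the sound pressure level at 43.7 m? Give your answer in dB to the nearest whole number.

The power spreads over a sphere of area 4π·r², so L_p = L_w − 10·log₁₀(4π·r²).
4π·r² = 2.4e+04 m², 10·log₁₀ of that is 43.802 dB.
L_p = 103 − 43.802 = 59.20 dB.

59 dB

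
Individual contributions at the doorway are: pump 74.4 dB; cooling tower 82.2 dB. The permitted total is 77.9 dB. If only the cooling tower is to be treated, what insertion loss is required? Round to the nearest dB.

Fixed contribution from the other source: Σ 10^(L/10) = 10^(74.4/10) = 2.754e+07 (74.40 dB).
The limit corresponds to 10^(77.9/10) = 6.166e+07; subtracting the fixed part leaves 3.412e+07 for the cooling tower, i.e. 75.33 dB.
So the cooling tower must be reduced from 82.2 to 75.33 dB: IL = 6.87 dB.

7 dB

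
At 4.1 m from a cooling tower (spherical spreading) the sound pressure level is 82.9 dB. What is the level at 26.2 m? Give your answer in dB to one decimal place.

66.8 dB

Point-source attenuation: ΔL = 20·log₁₀(r₂/r₁) = 20·log₁₀(26.2/4.1) = 16.110 dB.
L₂ = 82.9 − 20·log₁₀(26.2/4.1) = 82.9 − 16.110 = 66.79 dB.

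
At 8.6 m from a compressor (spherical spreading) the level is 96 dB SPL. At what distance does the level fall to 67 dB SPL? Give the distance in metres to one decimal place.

242.4 m

The 29.0 dB drop corresponds to a distance ratio of 10^(29.0/20) for a point source.
r₂ = 8.6·10^((96−67)/20) = 8.6·10^(29.0/20) = 242.38 m.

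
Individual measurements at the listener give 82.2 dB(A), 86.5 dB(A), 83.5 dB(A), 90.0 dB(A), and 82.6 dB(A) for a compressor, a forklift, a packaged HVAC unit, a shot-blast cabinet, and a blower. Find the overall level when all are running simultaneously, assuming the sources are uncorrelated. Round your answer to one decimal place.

For uncorrelated sources the intensities add, so convert each level to linear form, sum, and take 10·log₁₀ of the total.
Σ 10^(L/10) = 10^(82.2/10) + 10^(86.5/10) + 10^(83.5/10) + 10^(90.0/10) + 10^(82.6/10) = 2.018e+09.
L_total = 10·log₁₀(2.018e+09) = 93.05 dB(A).

93.1 dB(A)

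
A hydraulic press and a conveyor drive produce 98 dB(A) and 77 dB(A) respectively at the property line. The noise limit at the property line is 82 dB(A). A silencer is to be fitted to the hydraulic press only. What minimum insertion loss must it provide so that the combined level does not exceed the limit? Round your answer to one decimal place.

Everything except the hydraulic press sums to 10^(77/10) = 5.012e+07 in linear terms, 77.00 dB(A).
The limit corresponds to 10^(82/10) = 1.585e+08; subtracting the fixed part leaves 1.084e+08 for the hydraulic press, i.e. 80.35 dB(A).
Required insertion loss = 98 − 80.35 = 17.65 dB.

17.7 dB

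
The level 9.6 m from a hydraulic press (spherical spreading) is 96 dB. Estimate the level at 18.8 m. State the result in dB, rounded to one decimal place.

Point-source attenuation: ΔL = 20·log₁₀(r₂/r₁) = 20·log₁₀(18.8/9.6) = 5.838 dB.
L₂ = 96 − 20·log₁₀(18.8/9.6) = 96 − 5.838 = 90.16 dB.

90.2 dB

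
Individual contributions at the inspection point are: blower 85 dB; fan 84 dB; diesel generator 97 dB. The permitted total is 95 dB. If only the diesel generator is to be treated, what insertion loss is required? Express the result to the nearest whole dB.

Fixed contribution from the other sources: Σ 10^(L/10) = 10^(85/10) + 10^(84/10) = 5.674e+08 (87.54 dB).
The limit corresponds to 10^(95/10) = 3.162e+09; subtracting the fixed part leaves 2.595e+09 for the diesel generator, i.e. 94.14 dB.
So the diesel generator must be reduced from 97 to 94.14 dB: IL = 2.86 dB.

3 dB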